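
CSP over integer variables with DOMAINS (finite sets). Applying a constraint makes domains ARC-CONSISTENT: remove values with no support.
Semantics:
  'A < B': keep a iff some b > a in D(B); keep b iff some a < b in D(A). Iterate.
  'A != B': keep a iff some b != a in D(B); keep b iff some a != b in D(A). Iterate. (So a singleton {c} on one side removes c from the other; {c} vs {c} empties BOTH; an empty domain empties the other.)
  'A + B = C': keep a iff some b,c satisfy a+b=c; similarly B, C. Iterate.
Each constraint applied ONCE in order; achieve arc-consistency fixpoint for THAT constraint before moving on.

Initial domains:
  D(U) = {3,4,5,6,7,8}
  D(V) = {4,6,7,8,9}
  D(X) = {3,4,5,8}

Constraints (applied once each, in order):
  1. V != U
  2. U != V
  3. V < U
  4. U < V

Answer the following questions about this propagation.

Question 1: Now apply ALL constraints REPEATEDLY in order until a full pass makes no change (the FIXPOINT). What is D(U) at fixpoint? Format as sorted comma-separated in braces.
pass 0 (initial): D(U)={3,4,5,6,7,8}
pass 1: U {3,4,5,6,7,8}->{5,6}; V {4,6,7,8,9}->{6,7}
pass 2: U {5,6}->{}; V {6,7}->{}
pass 3: no change
Fixpoint after 3 passes: D(U) = {}

Answer: {}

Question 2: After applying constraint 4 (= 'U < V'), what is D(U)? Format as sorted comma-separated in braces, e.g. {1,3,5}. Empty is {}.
Constraint 1 (V != U) on D(V)={4,6,7,8,9} D(U)={3,4,5,6,7,8}: no change
Constraint 2 (U != V) on D(U)={3,4,5,6,7,8} D(V)={4,6,7,8,9}: no change
Constraint 3 (V < U) on D(V)={4,6,7,8,9} D(U)={3,4,5,6,7,8}: V {4,6,7,8,9}->{4,6,7}; U {3,4,5,6,7,8}->{5,6,7,8}
Constraint 4 (U < V) on D(U)={5,6,7,8} D(V)={4,6,7}: U {5,6,7,8}->{5,6}; V {4,6,7}->{6,7}
So after constraint 4: D(U) = {5,6}

Answer: {5,6}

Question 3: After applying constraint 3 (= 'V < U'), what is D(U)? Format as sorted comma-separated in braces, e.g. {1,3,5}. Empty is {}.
Answer: {5,6,7,8}

Derivation:
Constraint 1 (V != U) on D(V)={4,6,7,8,9} D(U)={3,4,5,6,7,8}: no change
Constraint 2 (U != V) on D(U)={3,4,5,6,7,8} D(V)={4,6,7,8,9}: no change
Constraint 3 (V < U) on D(V)={4,6,7,8,9} D(U)={3,4,5,6,7,8}: V {4,6,7,8,9}->{4,6,7}; U {3,4,5,6,7,8}->{5,6,7,8}
So after constraint 3: D(U) = {5,6,7,8}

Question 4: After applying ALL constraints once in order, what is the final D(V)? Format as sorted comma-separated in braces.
Constraint 1 (V != U) on D(V)={4,6,7,8,9} D(U)={3,4,5,6,7,8}: no change
Constraint 2 (U != V) on D(U)={3,4,5,6,7,8} D(V)={4,6,7,8,9}: no change
Constraint 3 (V < U) on D(V)={4,6,7,8,9} D(U)={3,4,5,6,7,8}: V {4,6,7,8,9}->{4,6,7}; U {3,4,5,6,7,8}->{5,6,7,8}
Constraint 4 (U < V) on D(U)={5,6,7,8} D(V)={4,6,7}: U {5,6,7,8}->{5,6}; V {4,6,7}->{6,7}
So after all 4 constraints: D(V) = {6,7}

Answer: {6,7}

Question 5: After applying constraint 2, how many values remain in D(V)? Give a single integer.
Constraint 1 (V != U) on D(V)={4,6,7,8,9} D(U)={3,4,5,6,7,8}: no change
Constraint 2 (U != V) on D(U)={3,4,5,6,7,8} D(V)={4,6,7,8,9}: no change
So after constraint 2: D(V)={4,6,7,8,9}, size = 5

Answer: 5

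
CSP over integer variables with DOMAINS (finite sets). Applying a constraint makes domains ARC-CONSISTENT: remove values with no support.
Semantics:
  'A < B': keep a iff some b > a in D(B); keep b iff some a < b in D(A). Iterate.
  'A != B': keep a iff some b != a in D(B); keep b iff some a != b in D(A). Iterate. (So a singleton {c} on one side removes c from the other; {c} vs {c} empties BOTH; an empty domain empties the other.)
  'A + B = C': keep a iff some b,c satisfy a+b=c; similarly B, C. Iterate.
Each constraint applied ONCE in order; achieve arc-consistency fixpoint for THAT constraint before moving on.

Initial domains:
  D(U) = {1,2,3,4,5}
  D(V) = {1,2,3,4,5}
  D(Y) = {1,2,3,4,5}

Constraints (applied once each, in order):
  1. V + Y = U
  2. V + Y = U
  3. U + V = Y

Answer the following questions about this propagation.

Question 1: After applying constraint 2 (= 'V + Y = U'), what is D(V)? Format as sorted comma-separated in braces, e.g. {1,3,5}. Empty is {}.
Constraint 1 (V + Y = U) on D(V)={1,2,3,4,5} D(Y)={1,2,3,4,5} D(U)={1,2,3,4,5}: V {1,2,3,4,5}->{1,2,3,4}; Y {1,2,3,4,5}->{1,2,3,4}; U {1,2,3,4,5}->{2,3,4,5}
Constraint 2 (V + Y = U) on D(V)={1,2,3,4} D(Y)={1,2,3,4} D(U)={2,3,4,5}: no change
So after constraint 2: D(V) = {1,2,3,4}

Answer: {1,2,3,4}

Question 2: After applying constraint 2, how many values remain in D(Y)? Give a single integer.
Answer: 4

Derivation:
Constraint 1 (V + Y = U) on D(V)={1,2,3,4,5} D(Y)={1,2,3,4,5} D(U)={1,2,3,4,5}: V {1,2,3,4,5}->{1,2,3,4}; Y {1,2,3,4,5}->{1,2,3,4}; U {1,2,3,4,5}->{2,3,4,5}
Constraint 2 (V + Y = U) on D(V)={1,2,3,4} D(Y)={1,2,3,4} D(U)={2,3,4,5}: no change
So after constraint 2: D(Y)={1,2,3,4}, size = 4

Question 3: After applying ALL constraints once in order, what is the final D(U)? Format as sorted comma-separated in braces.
Answer: {2,3}

Derivation:
Constraint 1 (V + Y = U) on D(V)={1,2,3,4,5} D(Y)={1,2,3,4,5} D(U)={1,2,3,4,5}: V {1,2,3,4,5}->{1,2,3,4}; Y {1,2,3,4,5}->{1,2,3,4}; U {1,2,3,4,5}->{2,3,4,5}
Constraint 2 (V + Y = U) on D(V)={1,2,3,4} D(Y)={1,2,3,4} D(U)={2,3,4,5}: no change
Constraint 3 (U + V = Y) on D(U)={2,3,4,5} D(V)={1,2,3,4} D(Y)={1,2,3,4}: U {2,3,4,5}->{2,3}; V {1,2,3,4}->{1,2}; Y {1,2,3,4}->{3,4}
So after all 3 constraints: D(U) = {2,3}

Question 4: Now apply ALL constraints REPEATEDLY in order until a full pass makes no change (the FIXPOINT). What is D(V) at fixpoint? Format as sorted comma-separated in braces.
pass 0 (initial): D(V)={1,2,3,4,5}
pass 1: U {1,2,3,4,5}->{2,3}; V {1,2,3,4,5}->{1,2}; Y {1,2,3,4,5}->{3,4}
pass 2: U {2,3}->{}; V {1,2}->{}; Y {3,4}->{}
pass 3: no change
Fixpoint after 3 passes: D(V) = {}

Answer: {}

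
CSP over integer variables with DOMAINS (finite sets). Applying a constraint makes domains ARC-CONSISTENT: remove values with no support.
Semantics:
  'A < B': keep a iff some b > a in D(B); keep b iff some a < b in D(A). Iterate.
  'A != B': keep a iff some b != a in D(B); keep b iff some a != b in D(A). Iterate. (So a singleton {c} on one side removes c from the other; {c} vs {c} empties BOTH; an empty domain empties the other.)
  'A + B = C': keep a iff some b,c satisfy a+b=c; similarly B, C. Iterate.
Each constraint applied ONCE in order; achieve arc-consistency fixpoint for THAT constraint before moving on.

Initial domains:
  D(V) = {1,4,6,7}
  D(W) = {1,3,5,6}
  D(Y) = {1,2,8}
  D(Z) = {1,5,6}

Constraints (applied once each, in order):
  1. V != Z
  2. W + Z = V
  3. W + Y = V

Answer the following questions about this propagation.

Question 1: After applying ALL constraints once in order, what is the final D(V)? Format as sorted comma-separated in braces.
Constraint 1 (V != Z) on D(V)={1,4,6,7} D(Z)={1,5,6}: no change
Constraint 2 (W + Z = V) on D(W)={1,3,5,6} D(Z)={1,5,6} D(V)={1,4,6,7}: V {1,4,6,7}->{4,6,7}
Constraint 3 (W + Y = V) on D(W)={1,3,5,6} D(Y)={1,2,8} D(V)={4,6,7}: W {1,3,5,6}->{3,5,6}; Y {1,2,8}->{1,2}
So after all 3 constraints: D(V) = {4,6,7}

Answer: {4,6,7}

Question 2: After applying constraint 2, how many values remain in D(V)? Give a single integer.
Constraint 1 (V != Z) on D(V)={1,4,6,7} D(Z)={1,5,6}: no change
Constraint 2 (W + Z = V) on D(W)={1,3,5,6} D(Z)={1,5,6} D(V)={1,4,6,7}: V {1,4,6,7}->{4,6,7}
So after constraint 2: D(V)={4,6,7}, size = 3

Answer: 3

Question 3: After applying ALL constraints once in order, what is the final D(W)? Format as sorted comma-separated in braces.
Constraint 1 (V != Z) on D(V)={1,4,6,7} D(Z)={1,5,6}: no change
Constraint 2 (W + Z = V) on D(W)={1,3,5,6} D(Z)={1,5,6} D(V)={1,4,6,7}: V {1,4,6,7}->{4,6,7}
Constraint 3 (W + Y = V) on D(W)={1,3,5,6} D(Y)={1,2,8} D(V)={4,6,7}: W {1,3,5,6}->{3,5,6}; Y {1,2,8}->{1,2}
So after all 3 constraints: D(W) = {3,5,6}

Answer: {3,5,6}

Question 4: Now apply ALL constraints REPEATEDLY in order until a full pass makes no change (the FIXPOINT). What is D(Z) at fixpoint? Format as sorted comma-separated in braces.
pass 0 (initial): D(Z)={1,5,6}
pass 1: V {1,4,6,7}->{4,6,7}; W {1,3,5,6}->{3,5,6}; Y {1,2,8}->{1,2}
pass 2: Z {1,5,6}->{1}
pass 3: no change
Fixpoint after 3 passes: D(Z) = {1}

Answer: {1}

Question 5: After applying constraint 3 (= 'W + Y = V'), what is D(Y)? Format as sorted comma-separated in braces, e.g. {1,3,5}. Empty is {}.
Answer: {1,2}

Derivation:
Constraint 1 (V != Z) on D(V)={1,4,6,7} D(Z)={1,5,6}: no change
Constraint 2 (W + Z = V) on D(W)={1,3,5,6} D(Z)={1,5,6} D(V)={1,4,6,7}: V {1,4,6,7}->{4,6,7}
Constraint 3 (W + Y = V) on D(W)={1,3,5,6} D(Y)={1,2,8} D(V)={4,6,7}: W {1,3,5,6}->{3,5,6}; Y {1,2,8}->{1,2}
So after constraint 3: D(Y) = {1,2}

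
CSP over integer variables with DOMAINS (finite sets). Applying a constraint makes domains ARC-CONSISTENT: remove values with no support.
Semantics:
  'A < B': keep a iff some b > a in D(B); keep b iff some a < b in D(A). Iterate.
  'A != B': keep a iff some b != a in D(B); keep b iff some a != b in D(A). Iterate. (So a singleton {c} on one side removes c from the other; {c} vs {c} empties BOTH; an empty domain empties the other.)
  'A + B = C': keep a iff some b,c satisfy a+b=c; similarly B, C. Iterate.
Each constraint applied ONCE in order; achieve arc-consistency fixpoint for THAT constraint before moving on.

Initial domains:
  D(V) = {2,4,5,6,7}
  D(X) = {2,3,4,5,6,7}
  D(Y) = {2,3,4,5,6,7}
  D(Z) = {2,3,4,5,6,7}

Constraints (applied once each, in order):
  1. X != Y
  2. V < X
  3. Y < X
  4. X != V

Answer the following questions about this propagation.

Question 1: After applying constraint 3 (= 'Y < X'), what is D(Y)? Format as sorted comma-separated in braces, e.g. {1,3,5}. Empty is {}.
Constraint 1 (X != Y) on D(X)={2,3,4,5,6,7} D(Y)={2,3,4,5,6,7}: no change
Constraint 2 (V < X) on D(V)={2,4,5,6,7} D(X)={2,3,4,5,6,7}: V {2,4,5,6,7}->{2,4,5,6}; X {2,3,4,5,6,7}->{3,4,5,6,7}
Constraint 3 (Y < X) on D(Y)={2,3,4,5,6,7} D(X)={3,4,5,6,7}: Y {2,3,4,5,6,7}->{2,3,4,5,6}
So after constraint 3: D(Y) = {2,3,4,5,6}

Answer: {2,3,4,5,6}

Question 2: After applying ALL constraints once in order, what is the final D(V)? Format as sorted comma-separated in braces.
Constraint 1 (X != Y) on D(X)={2,3,4,5,6,7} D(Y)={2,3,4,5,6,7}: no change
Constraint 2 (V < X) on D(V)={2,4,5,6,7} D(X)={2,3,4,5,6,7}: V {2,4,5,6,7}->{2,4,5,6}; X {2,3,4,5,6,7}->{3,4,5,6,7}
Constraint 3 (Y < X) on D(Y)={2,3,4,5,6,7} D(X)={3,4,5,6,7}: Y {2,3,4,5,6,7}->{2,3,4,5,6}
Constraint 4 (X != V) on D(X)={3,4,5,6,7} D(V)={2,4,5,6}: no change
So after all 4 constraints: D(V) = {2,4,5,6}

Answer: {2,4,5,6}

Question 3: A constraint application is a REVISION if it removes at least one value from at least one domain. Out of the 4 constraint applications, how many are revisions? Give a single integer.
Constraint 1 (X != Y) on D(X)={2,3,4,5,6,7} D(Y)={2,3,4,5,6,7}: no change => not a revision
Constraint 2 (V < X) on D(V)={2,4,5,6,7} D(X)={2,3,4,5,6,7}: V {2,4,5,6,7}->{2,4,5,6}; X {2,3,4,5,6,7}->{3,4,5,6,7} => REVISION
Constraint 3 (Y < X) on D(Y)={2,3,4,5,6,7} D(X)={3,4,5,6,7}: Y {2,3,4,5,6,7}->{2,3,4,5,6} => REVISION
Constraint 4 (X != V) on D(X)={3,4,5,6,7} D(V)={2,4,5,6}: no change => not a revision
Total revisions = 2

Answer: 2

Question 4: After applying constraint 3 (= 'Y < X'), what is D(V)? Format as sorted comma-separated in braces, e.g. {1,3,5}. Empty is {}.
Constraint 1 (X != Y) on D(X)={2,3,4,5,6,7} D(Y)={2,3,4,5,6,7}: no change
Constraint 2 (V < X) on D(V)={2,4,5,6,7} D(X)={2,3,4,5,6,7}: V {2,4,5,6,7}->{2,4,5,6}; X {2,3,4,5,6,7}->{3,4,5,6,7}
Constraint 3 (Y < X) on D(Y)={2,3,4,5,6,7} D(X)={3,4,5,6,7}: Y {2,3,4,5,6,7}->{2,3,4,5,6}
So after constraint 3: D(V) = {2,4,5,6}

Answer: {2,4,5,6}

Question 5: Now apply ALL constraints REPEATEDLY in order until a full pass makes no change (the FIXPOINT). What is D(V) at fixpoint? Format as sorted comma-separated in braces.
Answer: {2,4,5,6}

Derivation:
pass 0 (initial): D(V)={2,4,5,6,7}
pass 1: V {2,4,5,6,7}->{2,4,5,6}; X {2,3,4,5,6,7}->{3,4,5,6,7}; Y {2,3,4,5,6,7}->{2,3,4,5,6}
pass 2: no change
Fixpoint after 2 passes: D(V) = {2,4,5,6}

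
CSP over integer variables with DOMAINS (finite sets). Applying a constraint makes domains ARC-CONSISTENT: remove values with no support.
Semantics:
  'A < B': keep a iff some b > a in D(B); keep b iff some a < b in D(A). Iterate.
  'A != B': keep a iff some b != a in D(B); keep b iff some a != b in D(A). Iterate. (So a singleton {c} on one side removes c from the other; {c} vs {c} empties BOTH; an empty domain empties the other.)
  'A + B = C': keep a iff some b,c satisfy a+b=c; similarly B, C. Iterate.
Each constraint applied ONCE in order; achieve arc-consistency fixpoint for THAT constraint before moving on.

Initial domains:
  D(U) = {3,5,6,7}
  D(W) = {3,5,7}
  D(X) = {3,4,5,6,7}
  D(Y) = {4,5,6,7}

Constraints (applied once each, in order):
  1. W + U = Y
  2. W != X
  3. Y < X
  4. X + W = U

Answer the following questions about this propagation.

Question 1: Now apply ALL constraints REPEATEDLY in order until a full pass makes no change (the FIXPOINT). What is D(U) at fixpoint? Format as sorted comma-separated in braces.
Answer: {}

Derivation:
pass 0 (initial): D(U)={3,5,6,7}
pass 1: U {3,5,6,7}->{}; W {3,5,7}->{}; X {3,4,5,6,7}->{}; Y {4,5,6,7}->{6}
pass 2: Y {6}->{}
pass 3: no change
Fixpoint after 3 passes: D(U) = {}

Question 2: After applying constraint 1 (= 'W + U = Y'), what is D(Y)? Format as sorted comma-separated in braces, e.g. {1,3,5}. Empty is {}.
Constraint 1 (W + U = Y) on D(W)={3,5,7} D(U)={3,5,6,7} D(Y)={4,5,6,7}: W {3,5,7}->{3}; U {3,5,6,7}->{3}; Y {4,5,6,7}->{6}
So after constraint 1: D(Y) = {6}

Answer: {6}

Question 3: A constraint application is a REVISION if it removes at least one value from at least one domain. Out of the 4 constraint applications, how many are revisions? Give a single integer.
Constraint 1 (W + U = Y) on D(W)={3,5,7} D(U)={3,5,6,7} D(Y)={4,5,6,7}: W {3,5,7}->{3}; U {3,5,6,7}->{3}; Y {4,5,6,7}->{6} => REVISION
Constraint 2 (W != X) on D(W)={3} D(X)={3,4,5,6,7}: X {3,4,5,6,7}->{4,5,6,7} => REVISION
Constraint 3 (Y < X) on D(Y)={6} D(X)={4,5,6,7}: X {4,5,6,7}->{7} => REVISION
Constraint 4 (X + W = U) on D(X)={7} D(W)={3} D(U)={3}: X {7}->{}; W {3}->{}; U {3}->{} => REVISION
Total revisions = 4

Answer: 4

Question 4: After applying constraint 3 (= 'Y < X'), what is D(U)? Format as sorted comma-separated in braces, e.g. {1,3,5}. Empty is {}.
Constraint 1 (W + U = Y) on D(W)={3,5,7} D(U)={3,5,6,7} D(Y)={4,5,6,7}: W {3,5,7}->{3}; U {3,5,6,7}->{3}; Y {4,5,6,7}->{6}
Constraint 2 (W != X) on D(W)={3} D(X)={3,4,5,6,7}: X {3,4,5,6,7}->{4,5,6,7}
Constraint 3 (Y < X) on D(Y)={6} D(X)={4,5,6,7}: X {4,5,6,7}->{7}
So after constraint 3: D(U) = {3}

Answer: {3}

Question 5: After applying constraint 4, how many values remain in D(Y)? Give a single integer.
Constraint 1 (W + U = Y) on D(W)={3,5,7} D(U)={3,5,6,7} D(Y)={4,5,6,7}: W {3,5,7}->{3}; U {3,5,6,7}->{3}; Y {4,5,6,7}->{6}
Constraint 2 (W != X) on D(W)={3} D(X)={3,4,5,6,7}: X {3,4,5,6,7}->{4,5,6,7}
Constraint 3 (Y < X) on D(Y)={6} D(X)={4,5,6,7}: X {4,5,6,7}->{7}
Constraint 4 (X + W = U) on D(X)={7} D(W)={3} D(U)={3}: X {7}->{}; W {3}->{}; U {3}->{}
So after constraint 4: D(Y)={6}, size = 1

Answer: 1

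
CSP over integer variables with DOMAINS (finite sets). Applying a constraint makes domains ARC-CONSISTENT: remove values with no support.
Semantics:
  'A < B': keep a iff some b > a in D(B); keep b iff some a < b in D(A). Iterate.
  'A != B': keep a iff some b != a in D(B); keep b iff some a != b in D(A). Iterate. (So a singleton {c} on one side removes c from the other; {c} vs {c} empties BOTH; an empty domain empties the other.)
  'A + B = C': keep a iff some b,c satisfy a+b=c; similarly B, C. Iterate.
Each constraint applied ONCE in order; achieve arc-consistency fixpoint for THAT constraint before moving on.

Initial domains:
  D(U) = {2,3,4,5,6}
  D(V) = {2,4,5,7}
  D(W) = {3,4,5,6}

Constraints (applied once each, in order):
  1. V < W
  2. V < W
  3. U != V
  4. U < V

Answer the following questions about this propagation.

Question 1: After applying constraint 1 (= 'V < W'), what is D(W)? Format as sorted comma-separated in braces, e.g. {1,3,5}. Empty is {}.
Answer: {3,4,5,6}

Derivation:
Constraint 1 (V < W) on D(V)={2,4,5,7} D(W)={3,4,5,6}: V {2,4,5,7}->{2,4,5}
So after constraint 1: D(W) = {3,4,5,6}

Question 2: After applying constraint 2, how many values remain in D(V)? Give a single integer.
Answer: 3

Derivation:
Constraint 1 (V < W) on D(V)={2,4,5,7} D(W)={3,4,5,6}: V {2,4,5,7}->{2,4,5}
Constraint 2 (V < W) on D(V)={2,4,5} D(W)={3,4,5,6}: no change
So after constraint 2: D(V)={2,4,5}, size = 3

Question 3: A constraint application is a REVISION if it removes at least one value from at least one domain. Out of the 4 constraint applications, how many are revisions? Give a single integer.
Answer: 2

Derivation:
Constraint 1 (V < W) on D(V)={2,4,5,7} D(W)={3,4,5,6}: V {2,4,5,7}->{2,4,5} => REVISION
Constraint 2 (V < W) on D(V)={2,4,5} D(W)={3,4,5,6}: no change => not a revision
Constraint 3 (U != V) on D(U)={2,3,4,5,6} D(V)={2,4,5}: no change => not a revision
Constraint 4 (U < V) on D(U)={2,3,4,5,6} D(V)={2,4,5}: U {2,3,4,5,6}->{2,3,4}; V {2,4,5}->{4,5} => REVISION
Total revisions = 2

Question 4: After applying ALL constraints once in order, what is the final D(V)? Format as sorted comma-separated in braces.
Answer: {4,5}

Derivation:
Constraint 1 (V < W) on D(V)={2,4,5,7} D(W)={3,4,5,6}: V {2,4,5,7}->{2,4,5}
Constraint 2 (V < W) on D(V)={2,4,5} D(W)={3,4,5,6}: no change
Constraint 3 (U != V) on D(U)={2,3,4,5,6} D(V)={2,4,5}: no change
Constraint 4 (U < V) on D(U)={2,3,4,5,6} D(V)={2,4,5}: U {2,3,4,5,6}->{2,3,4}; V {2,4,5}->{4,5}
So after all 4 constraints: D(V) = {4,5}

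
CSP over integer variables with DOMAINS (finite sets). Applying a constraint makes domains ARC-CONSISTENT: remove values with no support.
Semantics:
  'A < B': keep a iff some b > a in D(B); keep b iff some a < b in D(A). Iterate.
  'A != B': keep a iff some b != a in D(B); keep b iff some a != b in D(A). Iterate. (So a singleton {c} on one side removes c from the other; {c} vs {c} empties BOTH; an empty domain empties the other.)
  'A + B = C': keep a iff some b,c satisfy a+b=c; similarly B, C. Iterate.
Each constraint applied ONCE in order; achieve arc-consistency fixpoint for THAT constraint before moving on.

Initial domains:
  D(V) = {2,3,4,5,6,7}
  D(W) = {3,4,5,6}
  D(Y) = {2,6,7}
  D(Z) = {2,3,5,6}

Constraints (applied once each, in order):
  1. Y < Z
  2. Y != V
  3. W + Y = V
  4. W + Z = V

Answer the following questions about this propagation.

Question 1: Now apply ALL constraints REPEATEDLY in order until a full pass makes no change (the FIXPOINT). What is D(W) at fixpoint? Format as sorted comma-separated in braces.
Answer: {}

Derivation:
pass 0 (initial): D(W)={3,4,5,6}
pass 1: V {2,3,4,5,6,7}->{6,7}; W {3,4,5,6}->{3,4}; Y {2,6,7}->{2}; Z {2,3,5,6}->{3}
pass 2: V {6,7}->{}; W {3,4}->{}; Z {3}->{}
pass 3: Y {2}->{}
pass 4: no change
Fixpoint after 4 passes: D(W) = {}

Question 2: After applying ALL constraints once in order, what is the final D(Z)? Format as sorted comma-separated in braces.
Constraint 1 (Y < Z) on D(Y)={2,6,7} D(Z)={2,3,5,6}: Y {2,6,7}->{2}; Z {2,3,5,6}->{3,5,6}
Constraint 2 (Y != V) on D(Y)={2} D(V)={2,3,4,5,6,7}: V {2,3,4,5,6,7}->{3,4,5,6,7}
Constraint 3 (W + Y = V) on D(W)={3,4,5,6} D(Y)={2} D(V)={3,4,5,6,7}: W {3,4,5,6}->{3,4,5}; V {3,4,5,6,7}->{5,6,7}
Constraint 4 (W + Z = V) on D(W)={3,4,5} D(Z)={3,5,6} D(V)={5,6,7}: W {3,4,5}->{3,4}; Z {3,5,6}->{3}; V {5,6,7}->{6,7}
So after all 4 constraints: D(Z) = {3}

Answer: {3}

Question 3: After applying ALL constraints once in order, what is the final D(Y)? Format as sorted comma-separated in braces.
Answer: {2}

Derivation:
Constraint 1 (Y < Z) on D(Y)={2,6,7} D(Z)={2,3,5,6}: Y {2,6,7}->{2}; Z {2,3,5,6}->{3,5,6}
Constraint 2 (Y != V) on D(Y)={2} D(V)={2,3,4,5,6,7}: V {2,3,4,5,6,7}->{3,4,5,6,7}
Constraint 3 (W + Y = V) on D(W)={3,4,5,6} D(Y)={2} D(V)={3,4,5,6,7}: W {3,4,5,6}->{3,4,5}; V {3,4,5,6,7}->{5,6,7}
Constraint 4 (W + Z = V) on D(W)={3,4,5} D(Z)={3,5,6} D(V)={5,6,7}: W {3,4,5}->{3,4}; Z {3,5,6}->{3}; V {5,6,7}->{6,7}
So after all 4 constraints: D(Y) = {2}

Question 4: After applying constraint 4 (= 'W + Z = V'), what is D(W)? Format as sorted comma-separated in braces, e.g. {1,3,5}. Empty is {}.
Constraint 1 (Y < Z) on D(Y)={2,6,7} D(Z)={2,3,5,6}: Y {2,6,7}->{2}; Z {2,3,5,6}->{3,5,6}
Constraint 2 (Y != V) on D(Y)={2} D(V)={2,3,4,5,6,7}: V {2,3,4,5,6,7}->{3,4,5,6,7}
Constraint 3 (W + Y = V) on D(W)={3,4,5,6} D(Y)={2} D(V)={3,4,5,6,7}: W {3,4,5,6}->{3,4,5}; V {3,4,5,6,7}->{5,6,7}
Constraint 4 (W + Z = V) on D(W)={3,4,5} D(Z)={3,5,6} D(V)={5,6,7}: W {3,4,5}->{3,4}; Z {3,5,6}->{3}; V {5,6,7}->{6,7}
So after constraint 4: D(W) = {3,4}

Answer: {3,4}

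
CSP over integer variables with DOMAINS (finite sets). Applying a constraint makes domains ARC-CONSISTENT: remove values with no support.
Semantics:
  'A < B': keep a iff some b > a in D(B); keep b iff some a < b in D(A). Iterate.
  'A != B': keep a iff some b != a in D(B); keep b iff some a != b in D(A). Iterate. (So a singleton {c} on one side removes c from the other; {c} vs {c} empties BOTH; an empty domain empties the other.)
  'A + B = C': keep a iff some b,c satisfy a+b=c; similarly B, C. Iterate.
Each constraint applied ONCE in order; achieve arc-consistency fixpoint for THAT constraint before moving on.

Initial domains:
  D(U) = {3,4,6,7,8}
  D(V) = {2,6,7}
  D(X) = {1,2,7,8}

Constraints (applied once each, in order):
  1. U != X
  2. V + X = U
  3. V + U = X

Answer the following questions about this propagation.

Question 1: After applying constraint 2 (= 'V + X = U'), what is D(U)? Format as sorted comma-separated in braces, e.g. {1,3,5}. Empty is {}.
Constraint 1 (U != X) on D(U)={3,4,6,7,8} D(X)={1,2,7,8}: no change
Constraint 2 (V + X = U) on D(V)={2,6,7} D(X)={1,2,7,8} D(U)={3,4,6,7,8}: X {1,2,7,8}->{1,2}; U {3,4,6,7,8}->{3,4,7,8}
So after constraint 2: D(U) = {3,4,7,8}

Answer: {3,4,7,8}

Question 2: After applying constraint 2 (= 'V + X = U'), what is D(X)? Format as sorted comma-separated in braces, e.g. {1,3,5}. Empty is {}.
Constraint 1 (U != X) on D(U)={3,4,6,7,8} D(X)={1,2,7,8}: no change
Constraint 2 (V + X = U) on D(V)={2,6,7} D(X)={1,2,7,8} D(U)={3,4,6,7,8}: X {1,2,7,8}->{1,2}; U {3,4,6,7,8}->{3,4,7,8}
So after constraint 2: D(X) = {1,2}

Answer: {1,2}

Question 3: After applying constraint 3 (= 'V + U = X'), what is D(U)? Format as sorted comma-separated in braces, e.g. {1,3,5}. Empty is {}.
Constraint 1 (U != X) on D(U)={3,4,6,7,8} D(X)={1,2,7,8}: no change
Constraint 2 (V + X = U) on D(V)={2,6,7} D(X)={1,2,7,8} D(U)={3,4,6,7,8}: X {1,2,7,8}->{1,2}; U {3,4,6,7,8}->{3,4,7,8}
Constraint 3 (V + U = X) on D(V)={2,6,7} D(U)={3,4,7,8} D(X)={1,2}: V {2,6,7}->{}; U {3,4,7,8}->{}; X {1,2}->{}
So after constraint 3: D(U) = {}

Answer: {}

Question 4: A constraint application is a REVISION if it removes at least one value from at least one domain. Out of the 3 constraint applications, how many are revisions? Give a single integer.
Answer: 2

Derivation:
Constraint 1 (U != X) on D(U)={3,4,6,7,8} D(X)={1,2,7,8}: no change => not a revision
Constraint 2 (V + X = U) on D(V)={2,6,7} D(X)={1,2,7,8} D(U)={3,4,6,7,8}: X {1,2,7,8}->{1,2}; U {3,4,6,7,8}->{3,4,7,8} => REVISION
Constraint 3 (V + U = X) on D(V)={2,6,7} D(U)={3,4,7,8} D(X)={1,2}: V {2,6,7}->{}; U {3,4,7,8}->{}; X {1,2}->{} => REVISION
Total revisions = 2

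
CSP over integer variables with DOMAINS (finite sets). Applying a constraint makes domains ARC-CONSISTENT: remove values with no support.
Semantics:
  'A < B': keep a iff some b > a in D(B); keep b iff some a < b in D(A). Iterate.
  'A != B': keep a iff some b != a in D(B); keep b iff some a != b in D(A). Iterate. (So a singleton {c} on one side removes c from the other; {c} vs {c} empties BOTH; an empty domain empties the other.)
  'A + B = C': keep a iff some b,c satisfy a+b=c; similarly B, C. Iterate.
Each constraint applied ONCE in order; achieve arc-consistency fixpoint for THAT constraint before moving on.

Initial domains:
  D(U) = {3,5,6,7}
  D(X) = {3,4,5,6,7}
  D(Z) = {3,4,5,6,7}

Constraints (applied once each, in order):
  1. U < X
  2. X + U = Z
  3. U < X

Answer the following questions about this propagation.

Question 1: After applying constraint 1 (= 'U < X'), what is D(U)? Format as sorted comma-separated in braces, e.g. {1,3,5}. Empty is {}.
Answer: {3,5,6}

Derivation:
Constraint 1 (U < X) on D(U)={3,5,6,7} D(X)={3,4,5,6,7}: U {3,5,6,7}->{3,5,6}; X {3,4,5,6,7}->{4,5,6,7}
So after constraint 1: D(U) = {3,5,6}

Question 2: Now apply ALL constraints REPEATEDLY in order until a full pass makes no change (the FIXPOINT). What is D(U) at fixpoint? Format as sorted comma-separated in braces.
Answer: {3}

Derivation:
pass 0 (initial): D(U)={3,5,6,7}
pass 1: U {3,5,6,7}->{3}; X {3,4,5,6,7}->{4}; Z {3,4,5,6,7}->{7}
pass 2: no change
Fixpoint after 2 passes: D(U) = {3}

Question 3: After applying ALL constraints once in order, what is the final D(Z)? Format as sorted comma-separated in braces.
Constraint 1 (U < X) on D(U)={3,5,6,7} D(X)={3,4,5,6,7}: U {3,5,6,7}->{3,5,6}; X {3,4,5,6,7}->{4,5,6,7}
Constraint 2 (X + U = Z) on D(X)={4,5,6,7} D(U)={3,5,6} D(Z)={3,4,5,6,7}: X {4,5,6,7}->{4}; U {3,5,6}->{3}; Z {3,4,5,6,7}->{7}
Constraint 3 (U < X) on D(U)={3} D(X)={4}: no change
So after all 3 constraints: D(Z) = {7}

Answer: {7}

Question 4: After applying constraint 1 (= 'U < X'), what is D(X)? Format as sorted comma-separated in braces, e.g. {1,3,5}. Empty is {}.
Answer: {4,5,6,7}

Derivation:
Constraint 1 (U < X) on D(U)={3,5,6,7} D(X)={3,4,5,6,7}: U {3,5,6,7}->{3,5,6}; X {3,4,5,6,7}->{4,5,6,7}
So after constraint 1: D(X) = {4,5,6,7}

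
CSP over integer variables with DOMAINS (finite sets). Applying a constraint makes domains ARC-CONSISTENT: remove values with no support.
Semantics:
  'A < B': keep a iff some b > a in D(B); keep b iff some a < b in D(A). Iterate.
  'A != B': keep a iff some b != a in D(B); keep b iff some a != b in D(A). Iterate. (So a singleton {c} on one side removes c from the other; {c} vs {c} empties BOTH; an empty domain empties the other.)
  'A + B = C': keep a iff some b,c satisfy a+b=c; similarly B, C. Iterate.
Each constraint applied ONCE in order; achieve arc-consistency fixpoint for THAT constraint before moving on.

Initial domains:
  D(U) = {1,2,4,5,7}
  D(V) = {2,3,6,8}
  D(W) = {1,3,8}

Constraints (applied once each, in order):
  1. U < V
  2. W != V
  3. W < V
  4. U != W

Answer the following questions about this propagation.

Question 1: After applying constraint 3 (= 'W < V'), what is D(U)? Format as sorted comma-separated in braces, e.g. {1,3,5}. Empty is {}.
Answer: {1,2,4,5,7}

Derivation:
Constraint 1 (U < V) on D(U)={1,2,4,5,7} D(V)={2,3,6,8}: no change
Constraint 2 (W != V) on D(W)={1,3,8} D(V)={2,3,6,8}: no change
Constraint 3 (W < V) on D(W)={1,3,8} D(V)={2,3,6,8}: W {1,3,8}->{1,3}
So after constraint 3: D(U) = {1,2,4,5,7}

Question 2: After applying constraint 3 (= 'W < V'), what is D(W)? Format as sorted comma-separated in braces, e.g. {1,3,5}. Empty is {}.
Constraint 1 (U < V) on D(U)={1,2,4,5,7} D(V)={2,3,6,8}: no change
Constraint 2 (W != V) on D(W)={1,3,8} D(V)={2,3,6,8}: no change
Constraint 3 (W < V) on D(W)={1,3,8} D(V)={2,3,6,8}: W {1,3,8}->{1,3}
So after constraint 3: D(W) = {1,3}

Answer: {1,3}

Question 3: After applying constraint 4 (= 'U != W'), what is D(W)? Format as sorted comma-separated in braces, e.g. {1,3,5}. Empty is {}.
Constraint 1 (U < V) on D(U)={1,2,4,5,7} D(V)={2,3,6,8}: no change
Constraint 2 (W != V) on D(W)={1,3,8} D(V)={2,3,6,8}: no change
Constraint 3 (W < V) on D(W)={1,3,8} D(V)={2,3,6,8}: W {1,3,8}->{1,3}
Constraint 4 (U != W) on D(U)={1,2,4,5,7} D(W)={1,3}: no change
So after constraint 4: D(W) = {1,3}

Answer: {1,3}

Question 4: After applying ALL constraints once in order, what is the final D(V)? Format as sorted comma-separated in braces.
Constraint 1 (U < V) on D(U)={1,2,4,5,7} D(V)={2,3,6,8}: no change
Constraint 2 (W != V) on D(W)={1,3,8} D(V)={2,3,6,8}: no change
Constraint 3 (W < V) on D(W)={1,3,8} D(V)={2,3,6,8}: W {1,3,8}->{1,3}
Constraint 4 (U != W) on D(U)={1,2,4,5,7} D(W)={1,3}: no change
So after all 4 constraints: D(V) = {2,3,6,8}

Answer: {2,3,6,8}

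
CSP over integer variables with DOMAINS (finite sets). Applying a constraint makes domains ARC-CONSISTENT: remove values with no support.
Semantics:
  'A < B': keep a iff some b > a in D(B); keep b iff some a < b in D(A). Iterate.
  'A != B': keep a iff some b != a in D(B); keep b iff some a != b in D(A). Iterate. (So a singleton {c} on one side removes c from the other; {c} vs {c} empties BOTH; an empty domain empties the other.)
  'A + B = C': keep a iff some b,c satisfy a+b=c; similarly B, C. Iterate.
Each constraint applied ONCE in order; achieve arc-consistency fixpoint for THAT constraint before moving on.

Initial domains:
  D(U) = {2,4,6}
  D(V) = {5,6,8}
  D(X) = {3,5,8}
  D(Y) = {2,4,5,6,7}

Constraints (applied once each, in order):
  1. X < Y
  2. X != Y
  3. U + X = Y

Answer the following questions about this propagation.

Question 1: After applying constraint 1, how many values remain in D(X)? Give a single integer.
Constraint 1 (X < Y) on D(X)={3,5,8} D(Y)={2,4,5,6,7}: X {3,5,8}->{3,5}; Y {2,4,5,6,7}->{4,5,6,7}
So after constraint 1: D(X)={3,5}, size = 2

Answer: 2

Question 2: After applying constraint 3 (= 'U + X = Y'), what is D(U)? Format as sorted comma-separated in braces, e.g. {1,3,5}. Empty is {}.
Constraint 1 (X < Y) on D(X)={3,5,8} D(Y)={2,4,5,6,7}: X {3,5,8}->{3,5}; Y {2,4,5,6,7}->{4,5,6,7}
Constraint 2 (X != Y) on D(X)={3,5} D(Y)={4,5,6,7}: no change
Constraint 3 (U + X = Y) on D(U)={2,4,6} D(X)={3,5} D(Y)={4,5,6,7}: U {2,4,6}->{2,4}; Y {4,5,6,7}->{5,7}
So after constraint 3: D(U) = {2,4}

Answer: {2,4}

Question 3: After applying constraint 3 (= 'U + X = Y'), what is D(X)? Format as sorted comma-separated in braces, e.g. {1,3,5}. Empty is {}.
Constraint 1 (X < Y) on D(X)={3,5,8} D(Y)={2,4,5,6,7}: X {3,5,8}->{3,5}; Y {2,4,5,6,7}->{4,5,6,7}
Constraint 2 (X != Y) on D(X)={3,5} D(Y)={4,5,6,7}: no change
Constraint 3 (U + X = Y) on D(U)={2,4,6} D(X)={3,5} D(Y)={4,5,6,7}: U {2,4,6}->{2,4}; Y {4,5,6,7}->{5,7}
So after constraint 3: D(X) = {3,5}

Answer: {3,5}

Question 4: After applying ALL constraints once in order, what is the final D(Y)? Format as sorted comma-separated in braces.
Answer: {5,7}

Derivation:
Constraint 1 (X < Y) on D(X)={3,5,8} D(Y)={2,4,5,6,7}: X {3,5,8}->{3,5}; Y {2,4,5,6,7}->{4,5,6,7}
Constraint 2 (X != Y) on D(X)={3,5} D(Y)={4,5,6,7}: no change
Constraint 3 (U + X = Y) on D(U)={2,4,6} D(X)={3,5} D(Y)={4,5,6,7}: U {2,4,6}->{2,4}; Y {4,5,6,7}->{5,7}
So after all 3 constraints: D(Y) = {5,7}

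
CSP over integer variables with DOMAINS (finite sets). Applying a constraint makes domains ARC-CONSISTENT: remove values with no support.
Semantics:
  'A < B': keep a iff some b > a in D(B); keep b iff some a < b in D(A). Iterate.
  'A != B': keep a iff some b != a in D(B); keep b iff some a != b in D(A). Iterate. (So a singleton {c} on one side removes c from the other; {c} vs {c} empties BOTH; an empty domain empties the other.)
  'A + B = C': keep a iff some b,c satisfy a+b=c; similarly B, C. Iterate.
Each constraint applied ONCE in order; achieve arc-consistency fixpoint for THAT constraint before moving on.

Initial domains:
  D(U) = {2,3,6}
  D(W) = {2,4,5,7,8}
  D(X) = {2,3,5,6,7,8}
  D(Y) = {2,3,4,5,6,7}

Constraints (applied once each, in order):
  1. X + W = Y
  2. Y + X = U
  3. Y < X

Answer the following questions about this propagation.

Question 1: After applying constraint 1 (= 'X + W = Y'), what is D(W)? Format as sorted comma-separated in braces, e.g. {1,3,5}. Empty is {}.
Answer: {2,4,5}

Derivation:
Constraint 1 (X + W = Y) on D(X)={2,3,5,6,7,8} D(W)={2,4,5,7,8} D(Y)={2,3,4,5,6,7}: X {2,3,5,6,7,8}->{2,3,5}; W {2,4,5,7,8}->{2,4,5}; Y {2,3,4,5,6,7}->{4,5,6,7}
So after constraint 1: D(W) = {2,4,5}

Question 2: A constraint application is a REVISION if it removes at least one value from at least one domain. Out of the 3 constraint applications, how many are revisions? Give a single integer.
Answer: 3

Derivation:
Constraint 1 (X + W = Y) on D(X)={2,3,5,6,7,8} D(W)={2,4,5,7,8} D(Y)={2,3,4,5,6,7}: X {2,3,5,6,7,8}->{2,3,5}; W {2,4,5,7,8}->{2,4,5}; Y {2,3,4,5,6,7}->{4,5,6,7} => REVISION
Constraint 2 (Y + X = U) on D(Y)={4,5,6,7} D(X)={2,3,5} D(U)={2,3,6}: Y {4,5,6,7}->{4}; X {2,3,5}->{2}; U {2,3,6}->{6} => REVISION
Constraint 3 (Y < X) on D(Y)={4} D(X)={2}: Y {4}->{}; X {2}->{} => REVISION
Total revisions = 3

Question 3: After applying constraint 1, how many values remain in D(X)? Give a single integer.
Answer: 3

Derivation:
Constraint 1 (X + W = Y) on D(X)={2,3,5,6,7,8} D(W)={2,4,5,7,8} D(Y)={2,3,4,5,6,7}: X {2,3,5,6,7,8}->{2,3,5}; W {2,4,5,7,8}->{2,4,5}; Y {2,3,4,5,6,7}->{4,5,6,7}
So after constraint 1: D(X)={2,3,5}, size = 3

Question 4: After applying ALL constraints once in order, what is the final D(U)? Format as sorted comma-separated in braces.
Constraint 1 (X + W = Y) on D(X)={2,3,5,6,7,8} D(W)={2,4,5,7,8} D(Y)={2,3,4,5,6,7}: X {2,3,5,6,7,8}->{2,3,5}; W {2,4,5,7,8}->{2,4,5}; Y {2,3,4,5,6,7}->{4,5,6,7}
Constraint 2 (Y + X = U) on D(Y)={4,5,6,7} D(X)={2,3,5} D(U)={2,3,6}: Y {4,5,6,7}->{4}; X {2,3,5}->{2}; U {2,3,6}->{6}
Constraint 3 (Y < X) on D(Y)={4} D(X)={2}: Y {4}->{}; X {2}->{}
So after all 3 constraints: D(U) = {6}

Answer: {6}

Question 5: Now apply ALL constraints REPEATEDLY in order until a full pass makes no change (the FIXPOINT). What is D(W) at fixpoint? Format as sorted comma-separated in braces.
pass 0 (initial): D(W)={2,4,5,7,8}
pass 1: U {2,3,6}->{6}; W {2,4,5,7,8}->{2,4,5}; X {2,3,5,6,7,8}->{}; Y {2,3,4,5,6,7}->{}
pass 2: U {6}->{}; W {2,4,5}->{}
pass 3: no change
Fixpoint after 3 passes: D(W) = {}

Answer: {}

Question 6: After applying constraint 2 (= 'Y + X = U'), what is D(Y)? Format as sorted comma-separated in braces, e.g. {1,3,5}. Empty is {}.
Constraint 1 (X + W = Y) on D(X)={2,3,5,6,7,8} D(W)={2,4,5,7,8} D(Y)={2,3,4,5,6,7}: X {2,3,5,6,7,8}->{2,3,5}; W {2,4,5,7,8}->{2,4,5}; Y {2,3,4,5,6,7}->{4,5,6,7}
Constraint 2 (Y + X = U) on D(Y)={4,5,6,7} D(X)={2,3,5} D(U)={2,3,6}: Y {4,5,6,7}->{4}; X {2,3,5}->{2}; U {2,3,6}->{6}
So after constraint 2: D(Y) = {4}

Answer: {4}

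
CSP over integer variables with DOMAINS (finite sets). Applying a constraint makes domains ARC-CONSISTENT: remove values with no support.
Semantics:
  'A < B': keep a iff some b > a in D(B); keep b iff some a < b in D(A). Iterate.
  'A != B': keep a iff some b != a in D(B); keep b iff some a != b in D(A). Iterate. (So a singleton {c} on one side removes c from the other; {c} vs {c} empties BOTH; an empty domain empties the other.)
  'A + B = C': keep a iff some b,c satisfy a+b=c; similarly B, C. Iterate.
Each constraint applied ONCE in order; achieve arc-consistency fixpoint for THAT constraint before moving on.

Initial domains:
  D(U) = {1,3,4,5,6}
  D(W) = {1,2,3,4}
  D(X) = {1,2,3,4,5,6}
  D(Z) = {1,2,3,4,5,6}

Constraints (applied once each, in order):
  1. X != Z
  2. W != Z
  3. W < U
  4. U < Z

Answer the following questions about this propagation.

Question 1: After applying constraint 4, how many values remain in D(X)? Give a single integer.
Constraint 1 (X != Z) on D(X)={1,2,3,4,5,6} D(Z)={1,2,3,4,5,6}: no change
Constraint 2 (W != Z) on D(W)={1,2,3,4} D(Z)={1,2,3,4,5,6}: no change
Constraint 3 (W < U) on D(W)={1,2,3,4} D(U)={1,3,4,5,6}: U {1,3,4,5,6}->{3,4,5,6}
Constraint 4 (U < Z) on D(U)={3,4,5,6} D(Z)={1,2,3,4,5,6}: U {3,4,5,6}->{3,4,5}; Z {1,2,3,4,5,6}->{4,5,6}
So after constraint 4: D(X)={1,2,3,4,5,6}, size = 6

Answer: 6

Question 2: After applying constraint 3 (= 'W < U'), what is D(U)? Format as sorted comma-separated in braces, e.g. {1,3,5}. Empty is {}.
Answer: {3,4,5,6}

Derivation:
Constraint 1 (X != Z) on D(X)={1,2,3,4,5,6} D(Z)={1,2,3,4,5,6}: no change
Constraint 2 (W != Z) on D(W)={1,2,3,4} D(Z)={1,2,3,4,5,6}: no change
Constraint 3 (W < U) on D(W)={1,2,3,4} D(U)={1,3,4,5,6}: U {1,3,4,5,6}->{3,4,5,6}
So after constraint 3: D(U) = {3,4,5,6}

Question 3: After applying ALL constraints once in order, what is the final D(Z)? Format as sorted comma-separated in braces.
Answer: {4,5,6}

Derivation:
Constraint 1 (X != Z) on D(X)={1,2,3,4,5,6} D(Z)={1,2,3,4,5,6}: no change
Constraint 2 (W != Z) on D(W)={1,2,3,4} D(Z)={1,2,3,4,5,6}: no change
Constraint 3 (W < U) on D(W)={1,2,3,4} D(U)={1,3,4,5,6}: U {1,3,4,5,6}->{3,4,5,6}
Constraint 4 (U < Z) on D(U)={3,4,5,6} D(Z)={1,2,3,4,5,6}: U {3,4,5,6}->{3,4,5}; Z {1,2,3,4,5,6}->{4,5,6}
So after all 4 constraints: D(Z) = {4,5,6}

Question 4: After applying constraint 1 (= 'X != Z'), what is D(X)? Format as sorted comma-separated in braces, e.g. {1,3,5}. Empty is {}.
Constraint 1 (X != Z) on D(X)={1,2,3,4,5,6} D(Z)={1,2,3,4,5,6}: no change
So after constraint 1: D(X) = {1,2,3,4,5,6}

Answer: {1,2,3,4,5,6}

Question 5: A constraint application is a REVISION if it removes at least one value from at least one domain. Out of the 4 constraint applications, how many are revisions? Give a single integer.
Constraint 1 (X != Z) on D(X)={1,2,3,4,5,6} D(Z)={1,2,3,4,5,6}: no change => not a revision
Constraint 2 (W != Z) on D(W)={1,2,3,4} D(Z)={1,2,3,4,5,6}: no change => not a revision
Constraint 3 (W < U) on D(W)={1,2,3,4} D(U)={1,3,4,5,6}: U {1,3,4,5,6}->{3,4,5,6} => REVISION
Constraint 4 (U < Z) on D(U)={3,4,5,6} D(Z)={1,2,3,4,5,6}: U {3,4,5,6}->{3,4,5}; Z {1,2,3,4,5,6}->{4,5,6} => REVISION
Total revisions = 2

Answer: 2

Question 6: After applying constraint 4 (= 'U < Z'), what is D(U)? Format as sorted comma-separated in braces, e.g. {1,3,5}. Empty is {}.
Answer: {3,4,5}

Derivation:
Constraint 1 (X != Z) on D(X)={1,2,3,4,5,6} D(Z)={1,2,3,4,5,6}: no change
Constraint 2 (W != Z) on D(W)={1,2,3,4} D(Z)={1,2,3,4,5,6}: no change
Constraint 3 (W < U) on D(W)={1,2,3,4} D(U)={1,3,4,5,6}: U {1,3,4,5,6}->{3,4,5,6}
Constraint 4 (U < Z) on D(U)={3,4,5,6} D(Z)={1,2,3,4,5,6}: U {3,4,5,6}->{3,4,5}; Z {1,2,3,4,5,6}->{4,5,6}
So after constraint 4: D(U) = {3,4,5}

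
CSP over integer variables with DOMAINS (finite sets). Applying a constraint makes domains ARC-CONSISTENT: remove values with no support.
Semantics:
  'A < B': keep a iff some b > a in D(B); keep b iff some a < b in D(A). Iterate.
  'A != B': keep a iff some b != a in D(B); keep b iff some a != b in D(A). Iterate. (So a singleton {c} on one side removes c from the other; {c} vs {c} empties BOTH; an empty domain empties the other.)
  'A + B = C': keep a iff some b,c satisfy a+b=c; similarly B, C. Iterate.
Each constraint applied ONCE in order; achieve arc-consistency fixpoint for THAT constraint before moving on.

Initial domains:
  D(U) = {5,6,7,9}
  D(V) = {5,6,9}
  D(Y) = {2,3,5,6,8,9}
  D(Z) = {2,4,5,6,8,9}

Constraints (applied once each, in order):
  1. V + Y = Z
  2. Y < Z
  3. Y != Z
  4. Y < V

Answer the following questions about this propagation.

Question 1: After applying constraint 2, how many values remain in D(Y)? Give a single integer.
Answer: 2

Derivation:
Constraint 1 (V + Y = Z) on D(V)={5,6,9} D(Y)={2,3,5,6,8,9} D(Z)={2,4,5,6,8,9}: V {5,6,9}->{5,6}; Y {2,3,5,6,8,9}->{2,3}; Z {2,4,5,6,8,9}->{8,9}
Constraint 2 (Y < Z) on D(Y)={2,3} D(Z)={8,9}: no change
So after constraint 2: D(Y)={2,3}, size = 2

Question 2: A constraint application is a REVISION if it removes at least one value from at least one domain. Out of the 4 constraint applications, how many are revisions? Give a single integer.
Constraint 1 (V + Y = Z) on D(V)={5,6,9} D(Y)={2,3,5,6,8,9} D(Z)={2,4,5,6,8,9}: V {5,6,9}->{5,6}; Y {2,3,5,6,8,9}->{2,3}; Z {2,4,5,6,8,9}->{8,9} => REVISION
Constraint 2 (Y < Z) on D(Y)={2,3} D(Z)={8,9}: no change => not a revision
Constraint 3 (Y != Z) on D(Y)={2,3} D(Z)={8,9}: no change => not a revision
Constraint 4 (Y < V) on D(Y)={2,3} D(V)={5,6}: no change => not a revision
Total revisions = 1

Answer: 1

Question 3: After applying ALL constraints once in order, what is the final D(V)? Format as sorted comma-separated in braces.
Constraint 1 (V + Y = Z) on D(V)={5,6,9} D(Y)={2,3,5,6,8,9} D(Z)={2,4,5,6,8,9}: V {5,6,9}->{5,6}; Y {2,3,5,6,8,9}->{2,3}; Z {2,4,5,6,8,9}->{8,9}
Constraint 2 (Y < Z) on D(Y)={2,3} D(Z)={8,9}: no change
Constraint 3 (Y != Z) on D(Y)={2,3} D(Z)={8,9}: no change
Constraint 4 (Y < V) on D(Y)={2,3} D(V)={5,6}: no change
So after all 4 constraints: D(V) = {5,6}

Answer: {5,6}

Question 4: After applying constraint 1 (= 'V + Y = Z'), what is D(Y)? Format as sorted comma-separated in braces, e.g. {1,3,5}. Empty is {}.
Constraint 1 (V + Y = Z) on D(V)={5,6,9} D(Y)={2,3,5,6,8,9} D(Z)={2,4,5,6,8,9}: V {5,6,9}->{5,6}; Y {2,3,5,6,8,9}->{2,3}; Z {2,4,5,6,8,9}->{8,9}
So after constraint 1: D(Y) = {2,3}

Answer: {2,3}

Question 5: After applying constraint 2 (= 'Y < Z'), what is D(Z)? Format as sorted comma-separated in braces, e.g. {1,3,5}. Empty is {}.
Answer: {8,9}

Derivation:
Constraint 1 (V + Y = Z) on D(V)={5,6,9} D(Y)={2,3,5,6,8,9} D(Z)={2,4,5,6,8,9}: V {5,6,9}->{5,6}; Y {2,3,5,6,8,9}->{2,3}; Z {2,4,5,6,8,9}->{8,9}
Constraint 2 (Y < Z) on D(Y)={2,3} D(Z)={8,9}: no change
So after constraint 2: D(Z) = {8,9}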